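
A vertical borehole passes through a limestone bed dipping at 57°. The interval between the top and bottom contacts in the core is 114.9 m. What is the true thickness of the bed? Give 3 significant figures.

62.6 m

True thickness t = h · cos(dip) = 114.9 × cos 57°
t = 114.9 × 0.5446 = 62.579 m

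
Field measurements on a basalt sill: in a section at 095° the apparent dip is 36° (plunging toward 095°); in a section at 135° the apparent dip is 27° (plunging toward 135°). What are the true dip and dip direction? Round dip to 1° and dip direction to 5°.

true dip 36°, dip direction 090°

The two traces are lines in the plane: v₁ = (sin 95°·cos 36°, cos 95°·cos 36°, −sin 36°), v₂ = (sin 135°·cos 27°, cos 135°·cos 27°, −sin 27°).
n = v₁ × v₂ = (0.338, 0.004, 0.463) (taken with n_z > 0).
True dip = arccos(n_z / |n|) = arccos(0.8076) = 36.1°.
Dip direction = azimuth of (n_x, n_y) = atan2(0.338, 0.004) = 89°.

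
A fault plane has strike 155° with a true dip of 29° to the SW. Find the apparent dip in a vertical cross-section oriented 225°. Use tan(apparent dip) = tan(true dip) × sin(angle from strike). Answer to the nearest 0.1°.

27.5°

Angle between strike (155°) and section (225°): β = 70°.
tan α = tan 29° × sin 70° = 0.5543 × 0.9397 = 0.5209
α = arctan(0.5209) = 27.51°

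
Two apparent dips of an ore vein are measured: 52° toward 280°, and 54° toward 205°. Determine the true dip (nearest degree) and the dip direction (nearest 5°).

true dip 59°, dip direction 240°

Represent each trace as a vector plunging at its apparent dip toward its trend (east-north-up frame): v₁ = (-0.606, 0.107, -0.788), v₂ = (-0.248, -0.533, -0.809).
The plane normal is n = v₁ × v₂ ∝ (-0.506, -0.295, 0.350).
True dip = arccos(n_z / |n|) = arccos(0.5124) = 59.2°.
The horizontal component of n points toward azimuth atan2(n_x, n_y) = 240°, the dip direction.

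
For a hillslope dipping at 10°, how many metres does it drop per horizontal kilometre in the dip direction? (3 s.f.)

176 m

drop per km = 1000 × tan 10° = 1000 × 0.1763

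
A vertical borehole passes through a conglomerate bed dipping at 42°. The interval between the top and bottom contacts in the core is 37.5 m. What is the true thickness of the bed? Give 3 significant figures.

True thickness t = h · cos(dip) = 37.5 × cos 42°
t = 37.5 × 0.7431 = 27.868 m

27.9 m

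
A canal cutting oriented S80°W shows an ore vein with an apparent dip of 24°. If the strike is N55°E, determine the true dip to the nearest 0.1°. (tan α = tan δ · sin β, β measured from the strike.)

46.5°

β = acute angle between strike N55°E and section S80°W = 25°.
tan δ = tan α / sin β = tan 24° / sin 25° = 0.4452 / 0.4226 = 1.0535
true dip = arctan 1.0535 = 46.49°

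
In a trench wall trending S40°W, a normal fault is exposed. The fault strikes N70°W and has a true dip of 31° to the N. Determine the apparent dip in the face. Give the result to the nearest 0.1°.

The section lies 70° from the strike.
tan α = tan 31° × sin 70° = 0.6009 × 0.9397 = 0.5646
apparent dip = arctan 0.5646 = 29.45°

29.5°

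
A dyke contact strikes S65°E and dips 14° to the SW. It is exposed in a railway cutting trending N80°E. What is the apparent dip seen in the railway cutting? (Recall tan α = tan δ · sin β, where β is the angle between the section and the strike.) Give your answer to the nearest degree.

Angle between strike (S65°E) and section (N80°E): β = 35°.
tan α = tan 14° × sin 35° = 0.2493 × 0.5736 = 0.1430
α = arctan(0.1430) = 8.14°

8°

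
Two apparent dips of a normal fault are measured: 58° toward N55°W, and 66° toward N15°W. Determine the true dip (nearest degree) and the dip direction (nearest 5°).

true dip 66°, dip direction 350°

Each apparent-dip line lies in the plane. As unit vectors (x east, y north, z up), v₁ plunges 58°→N55°W and v₂ plunges 66°→N15°W.
The plane normal is n = v₁ × v₂ ∝ (-0.056, 0.307, 0.139).
Dip δ = arctan(|n_h|/n_z) = arctan(0.312/0.139) = 66.1°.
The horizontal component of n points toward azimuth atan2(n_x, n_y) = 350°, the dip direction.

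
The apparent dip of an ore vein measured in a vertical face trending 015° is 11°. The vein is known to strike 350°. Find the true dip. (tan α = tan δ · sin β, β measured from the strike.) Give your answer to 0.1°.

β = acute angle between strike 350° and section 015° = 25°.
tan(true dip) = tan 11° / sin 25° = 0.4599
δ = arctan(0.4599) = 24.70°

24.7°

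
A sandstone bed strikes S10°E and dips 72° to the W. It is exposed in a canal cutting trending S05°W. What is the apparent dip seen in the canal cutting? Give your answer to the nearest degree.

39°

The strike is S10°E and the section trends S05°W; the acute angle between them is β = 15°.
tan α = tan 72° × sin 15° = 3.0777 × 0.2588 = 0.7966
apparent dip = arctan 0.7966 = 38.54°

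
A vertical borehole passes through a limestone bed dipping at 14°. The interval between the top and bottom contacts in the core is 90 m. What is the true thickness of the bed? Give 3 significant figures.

87.3 m

True thickness t = h · cos(dip) = 90 × cos 14°
t = 90 × 0.9703 = 87.327 m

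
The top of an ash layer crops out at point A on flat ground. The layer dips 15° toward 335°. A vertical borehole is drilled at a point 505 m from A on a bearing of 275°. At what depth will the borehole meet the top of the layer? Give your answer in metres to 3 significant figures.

67.7 m

The hole lies 60° from the dip direction, so the down-dip offset is 505 × cos 60° = 252.50 m.
Depth = down-dip offset × tan(dip) = 252.50 × tan 15° = 252.50 × 0.2679
Depth = 67.66 m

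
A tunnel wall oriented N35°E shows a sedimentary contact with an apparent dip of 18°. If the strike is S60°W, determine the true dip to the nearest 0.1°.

The section is 25° from the strike.
tan δ = tan α / sin β = tan 18° / sin 25° = 0.3249 / 0.4226 = 0.7688
true dip = arctan 0.7688 = 37.55°

37.6°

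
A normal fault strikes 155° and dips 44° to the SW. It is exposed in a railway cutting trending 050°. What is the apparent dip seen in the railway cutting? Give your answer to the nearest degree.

The section lies 75° from the strike.
tan α = tan 44° × sin 75° = 0.9657 × 0.9659 = 0.9328
α = arctan(0.9328) = 43.01°

43°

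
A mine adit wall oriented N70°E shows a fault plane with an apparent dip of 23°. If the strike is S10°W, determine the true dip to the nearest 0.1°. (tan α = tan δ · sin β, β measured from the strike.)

26.1°

β = acute angle between strike S10°W and section N70°E = 60°.
tan(true dip) = tan 23° / sin 60° = 0.4901
true dip = arctan 0.4901 = 26.11°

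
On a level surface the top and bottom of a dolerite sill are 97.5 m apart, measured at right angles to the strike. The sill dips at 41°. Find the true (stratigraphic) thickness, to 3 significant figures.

64.0 m

True thickness t = w · sin(dip) = 97.5 × sin 41°
t = 97.5 × 0.6561 = 63.966 m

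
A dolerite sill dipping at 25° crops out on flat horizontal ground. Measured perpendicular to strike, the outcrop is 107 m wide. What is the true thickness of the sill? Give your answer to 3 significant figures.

45.2 m

True thickness t = w · sin(dip) = 107 × sin 25°
t = 107 × 0.4226 = 45.220 m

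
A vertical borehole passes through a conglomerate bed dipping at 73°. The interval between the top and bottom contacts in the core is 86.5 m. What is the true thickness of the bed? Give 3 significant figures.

True thickness t = h · cos(dip) = 86.5 × cos 73°
t = 86.5 × 0.2924 = 25.290 m

25.3 m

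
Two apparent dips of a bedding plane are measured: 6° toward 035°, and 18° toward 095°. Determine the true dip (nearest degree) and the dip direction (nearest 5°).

Each apparent-dip line lies in the plane. As unit vectors (x east, y north, z up), v₁ plunges 6°→035° and v₂ plunges 18°→095°.
n = v₁ × v₂ = (0.260, -0.077, 0.819) (taken with n_z > 0).
Dip δ = arctan(|n_h|/n_z) = arctan(0.272/0.819) = 18.3°.
Dip direction = azimuth of (n_x, n_y) = atan2(0.260, -0.077) = 107°.

true dip 18°, dip direction 105°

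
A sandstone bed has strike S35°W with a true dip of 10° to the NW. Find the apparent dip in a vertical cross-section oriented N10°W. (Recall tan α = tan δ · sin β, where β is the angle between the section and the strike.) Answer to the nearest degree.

7°

Angle between strike (S35°W) and section (N10°W): β = 45°.
tan(apparent dip) = tan 10° · sin 45° = 0.1247
α = arctan(0.1247) = 7.11°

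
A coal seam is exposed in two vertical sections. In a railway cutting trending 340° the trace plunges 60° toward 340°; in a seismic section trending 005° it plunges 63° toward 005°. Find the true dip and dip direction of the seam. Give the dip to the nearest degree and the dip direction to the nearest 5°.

The two traces are lines in the plane: v₁ = (sin 340°·cos 60°, cos 340°·cos 60°, −sin 60°), v₂ = (sin 5°·cos 63°, cos 5°·cos 63°, −sin 63°).
Cross product v₁ × v₂ gives the pole to the plane: n ∝ (0.027, 0.187, 0.096).
Dip δ = arctan(|n_h|/n_z) = arctan(0.189/0.096) = 63.0°.
The horizontal component of n points toward azimuth atan2(n_x, n_y) = 8°, the dip direction.

true dip 63°, dip direction 010°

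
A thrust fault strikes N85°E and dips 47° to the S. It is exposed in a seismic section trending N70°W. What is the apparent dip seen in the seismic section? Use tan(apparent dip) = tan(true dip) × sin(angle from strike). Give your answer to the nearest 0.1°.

24.4°

The strike is N85°E and the section trends N70°W; the acute angle between them is β = 25°.
tan α = tan 47° × sin 25° = 1.0724 × 0.4226 = 0.4532
α = arctan(0.4532) = 24.38°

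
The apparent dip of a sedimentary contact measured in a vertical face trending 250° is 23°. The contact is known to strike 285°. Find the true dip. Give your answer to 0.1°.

36.5°

β = acute angle between strike 285° and section 250° = 35°.
tan(true dip) = tan 23° / sin 35° = 0.7400
true dip = arctan 0.7400 = 36.50°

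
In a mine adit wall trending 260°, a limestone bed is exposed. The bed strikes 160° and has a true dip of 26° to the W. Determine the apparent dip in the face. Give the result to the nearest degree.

26°

Angle between strike (160°) and section (260°): β = 80°.
tan α = tan 26° × sin 80° = 0.4877 × 0.9848 = 0.4803
apparent dip = arctan 0.4803 = 25.66°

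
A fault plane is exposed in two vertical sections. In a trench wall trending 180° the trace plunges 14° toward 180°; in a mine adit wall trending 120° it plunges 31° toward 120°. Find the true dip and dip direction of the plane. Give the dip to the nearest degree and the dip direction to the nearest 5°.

Each apparent-dip line lies in the plane. As unit vectors (x east, y north, z up), v₁ plunges 14°→180° and v₂ plunges 31°→120°.
n = v₁ × v₂ = (0.396, -0.180, 0.720) (taken with n_z > 0).
Dip δ = arctan(|n_h|/n_z) = arctan(0.435/0.720) = 31.1°.
Dip direction = atan2(0.396, -0.180) = 114° (azimuth of n's horizontal projection).

true dip 31°, dip direction 115°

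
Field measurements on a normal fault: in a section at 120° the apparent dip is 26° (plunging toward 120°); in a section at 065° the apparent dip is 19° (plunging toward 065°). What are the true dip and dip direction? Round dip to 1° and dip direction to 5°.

The two traces are lines in the plane: v₁ = (sin 120°·cos 26°, cos 120°·cos 26°, −sin 26°), v₂ = (sin 65°·cos 19°, cos 65°·cos 19°, −sin 19°).
n = v₁ × v₂ = (0.321, -0.122, 0.696) (taken with n_z > 0).
True dip = arccos(n_z / |n|) = arccos(0.8965) = 26.3°.
The horizontal component of n points toward azimuth atan2(n_x, n_y) = 111°, the dip direction.

true dip 26°, dip direction 110°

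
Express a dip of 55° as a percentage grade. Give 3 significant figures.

grade % = 100 × tan 55° = 100 × 1.4281

143%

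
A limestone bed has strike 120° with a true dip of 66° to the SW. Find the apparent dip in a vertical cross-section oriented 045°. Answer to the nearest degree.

Angle between strike (120°) and section (045°): β = 75°.
tan(apparent dip) = tan 66° · sin 75° = 2.1695
apparent dip = arctan 2.1695 = 65.25°

65°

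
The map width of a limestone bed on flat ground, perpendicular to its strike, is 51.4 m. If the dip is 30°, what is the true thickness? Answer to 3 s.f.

True thickness t = w · sin(dip) = 51.4 × sin 30°
t = 51.4 × 0.5000 = 25.700 m

25.7 m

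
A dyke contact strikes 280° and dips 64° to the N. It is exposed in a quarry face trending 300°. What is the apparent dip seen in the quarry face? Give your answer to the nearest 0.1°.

The section lies 20° from the strike.
tan α = tan 64° × sin 20° = 2.0503 × 0.3420 = 0.7012
apparent dip = arctan 0.7012 = 35.04°

35.0°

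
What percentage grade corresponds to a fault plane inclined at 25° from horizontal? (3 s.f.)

grade % = 100 × tan 25° = 100 × 0.4663

46.6%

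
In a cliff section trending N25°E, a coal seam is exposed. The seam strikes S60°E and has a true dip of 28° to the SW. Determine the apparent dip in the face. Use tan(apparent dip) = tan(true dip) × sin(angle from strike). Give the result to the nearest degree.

Angle between strike (S60°E) and section (N25°E): β = 85°.
tan(apparent dip) = tan 28° · sin 85° = 0.5297
α = arctan(0.5297) = 27.91°

28°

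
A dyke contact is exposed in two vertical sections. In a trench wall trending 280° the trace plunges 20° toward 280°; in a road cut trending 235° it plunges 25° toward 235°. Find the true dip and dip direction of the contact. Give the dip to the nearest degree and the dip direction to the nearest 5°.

The two traces are lines in the plane: v₁ = (sin 280°·cos 20°, cos 280°·cos 20°, −sin 20°), v₂ = (sin 235°·cos 25°, cos 235°·cos 25°, −sin 25°).
Cross product v₁ × v₂ gives the pole to the plane: n ∝ (-0.247, -0.137, 0.602).
tan δ = √(n_x²+n_y²)/n_z = 0.282/0.602, so δ = 25.1°.
Dip direction = azimuth of (n_x, n_y) = atan2(-0.247, -0.137) = 241°.

true dip 25°, dip direction 240°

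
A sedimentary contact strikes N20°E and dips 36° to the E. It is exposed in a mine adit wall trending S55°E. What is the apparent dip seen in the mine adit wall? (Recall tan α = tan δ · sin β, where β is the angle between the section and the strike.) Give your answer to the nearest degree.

The section lies 75° from the strike.
tan α = tan 36° × sin 75° = 0.7265 × 0.9659 = 0.7018
apparent dip = arctan 0.7018 = 35.06°

35°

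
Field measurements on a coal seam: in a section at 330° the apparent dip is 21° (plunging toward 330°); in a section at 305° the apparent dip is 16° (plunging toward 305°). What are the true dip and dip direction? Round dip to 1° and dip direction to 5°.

The two traces are lines in the plane: v₁ = (sin 330°·cos 21°, cos 330°·cos 21°, −sin 21°), v₂ = (sin 305°·cos 16°, cos 305°·cos 16°, −sin 16°).
Cross product v₁ × v₂ gives the pole to the plane: n ∝ (-0.025, 0.154, 0.379).
Dip δ = arctan(|n_h|/n_z) = arctan(0.156/0.379) = 22.3°.
Dip direction = azimuth of (n_x, n_y) = atan2(-0.025, 0.154) = 351°.

true dip 22°, dip direction 350°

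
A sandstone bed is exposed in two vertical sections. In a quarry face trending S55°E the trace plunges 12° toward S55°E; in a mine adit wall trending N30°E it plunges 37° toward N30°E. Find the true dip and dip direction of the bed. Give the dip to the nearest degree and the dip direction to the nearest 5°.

true dip 39°, dip direction 050°

Represent each trace as a vector plunging at its apparent dip toward its trend (east-north-up frame): v₁ = (0.801, -0.561, -0.208), v₂ = (0.399, 0.692, -0.602).
n = v₁ × v₂ = (0.481, 0.399, 0.778) (taken with n_z > 0).
True dip = arccos(n_z / |n|) = arccos(0.7795) = 38.8°.
The horizontal component of n points toward azimuth atan2(n_x, n_y) = 50°, the dip direction.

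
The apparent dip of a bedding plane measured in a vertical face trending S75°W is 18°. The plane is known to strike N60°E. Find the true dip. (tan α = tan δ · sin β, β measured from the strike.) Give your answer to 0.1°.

The section is 15° from the strike.
tan(true dip) = tan 18° / sin 15° = 1.2554
true dip = arctan 1.2554 = 51.46°

51.5°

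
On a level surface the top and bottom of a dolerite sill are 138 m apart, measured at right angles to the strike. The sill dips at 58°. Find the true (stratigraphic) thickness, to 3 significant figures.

117 m

True thickness t = w · sin(dip) = 138 × sin 58°
t = 138 × 0.8480 = 117.031 m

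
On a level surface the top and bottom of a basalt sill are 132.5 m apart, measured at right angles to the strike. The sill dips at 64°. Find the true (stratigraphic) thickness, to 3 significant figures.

True thickness t = w · sin(dip) = 132.5 × sin 64°
t = 132.5 × 0.8988 = 119.090 m

119 m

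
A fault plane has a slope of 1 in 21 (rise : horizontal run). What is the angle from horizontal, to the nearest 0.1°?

2.7°

tan θ = 1/21 = 0.0476
θ = arctan(0.0476) = 2.73°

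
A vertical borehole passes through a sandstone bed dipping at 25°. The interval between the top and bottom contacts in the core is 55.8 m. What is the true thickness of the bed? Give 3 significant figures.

True thickness t = h · cos(dip) = 55.8 × cos 25°
t = 55.8 × 0.9063 = 50.572 m

50.6 m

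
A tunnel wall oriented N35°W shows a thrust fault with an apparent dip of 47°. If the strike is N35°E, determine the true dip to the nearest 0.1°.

The section is 70° from the strike.
tan δ = tan α / sin β = tan 47° / sin 70° = 1.0724 / 0.9397 = 1.1412
true dip = arctan 1.1412 = 48.77°

48.8°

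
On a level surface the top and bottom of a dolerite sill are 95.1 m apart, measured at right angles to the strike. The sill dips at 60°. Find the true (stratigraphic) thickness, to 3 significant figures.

True thickness t = w · sin(dip) = 95.1 × sin 60°
t = 95.1 × 0.8660 = 82.359 m

82.4 m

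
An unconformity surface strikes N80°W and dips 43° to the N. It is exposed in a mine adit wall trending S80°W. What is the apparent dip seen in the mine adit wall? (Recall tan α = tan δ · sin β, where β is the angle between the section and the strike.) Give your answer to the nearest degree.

18°

The section lies 20° from the strike.
tan(apparent dip) = tan 43° · sin 20° = 0.3189
α = arctan(0.3189) = 17.69°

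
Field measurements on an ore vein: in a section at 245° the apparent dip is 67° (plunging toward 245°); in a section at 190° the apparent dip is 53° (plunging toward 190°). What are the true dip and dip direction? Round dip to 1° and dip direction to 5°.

true dip 67°, dip direction 245°

Each apparent-dip line lies in the plane. As unit vectors (x east, y north, z up), v₁ plunges 67°→245° and v₂ plunges 53°→190°.
The plane normal is n = v₁ × v₂ ∝ (-0.414, -0.187, 0.193).
True dip = arccos(n_z / |n|) = arccos(0.3907) = 67.0°.
Dip direction = azimuth of (n_x, n_y) = atan2(-0.414, -0.187) = 246°.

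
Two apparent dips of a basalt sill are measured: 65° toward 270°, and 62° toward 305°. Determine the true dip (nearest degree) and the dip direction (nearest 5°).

Each apparent-dip line lies in the plane. As unit vectors (x east, y north, z up), v₁ plunges 65°→270° and v₂ plunges 62°→305°.
The plane normal is n = v₁ × v₂ ∝ (-0.244, 0.025, 0.114).
True dip = arccos(n_z / |n|) = arccos(0.4209) = 65.1°.
Dip direction = atan2(-0.244, 0.025) = 276° (azimuth of n's horizontal projection).

true dip 65°, dip direction 275°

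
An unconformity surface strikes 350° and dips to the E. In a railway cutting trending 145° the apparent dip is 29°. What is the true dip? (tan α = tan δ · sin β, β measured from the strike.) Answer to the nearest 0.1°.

52.7°

The section is 25° from the strike.
tan δ = tan α / sin β = tan 29° / sin 25° = 0.5543 / 0.4226 = 1.3116
δ = arctan(1.3116) = 52.68°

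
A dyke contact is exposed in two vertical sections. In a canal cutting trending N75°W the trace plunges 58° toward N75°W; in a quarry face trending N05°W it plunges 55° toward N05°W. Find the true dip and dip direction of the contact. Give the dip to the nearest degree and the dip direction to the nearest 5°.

Represent each trace as a vector plunging at its apparent dip toward its trend (east-north-up frame): v₁ = (-0.512, 0.137, -0.848), v₂ = (-0.050, 0.571, -0.819).
n = v₁ × v₂ = (-0.372, 0.377, 0.286) (taken with n_z > 0).
tan δ = √(n_x²+n_y²)/n_z = 0.530/0.286, so δ = 61.7°.
The horizontal component of n points toward azimuth atan2(n_x, n_y) = 315°, the dip direction.

true dip 62°, dip direction 315°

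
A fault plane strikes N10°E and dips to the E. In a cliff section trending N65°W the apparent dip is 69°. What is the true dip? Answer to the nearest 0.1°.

69.7°

The section is 75° from the strike.
tan δ = tan α / sin β = tan 69° / sin 75° = 2.6051 / 0.9659 = 2.6970
true dip = arctan 2.6970 = 69.66°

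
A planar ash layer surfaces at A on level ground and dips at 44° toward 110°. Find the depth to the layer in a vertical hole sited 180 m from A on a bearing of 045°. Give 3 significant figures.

The hole lies 65° from the dip direction, so the down-dip offset is 180 × cos 65° = 76.07 m.
Depth = down-dip offset × tan(dip) = 76.07 × tan 44° = 76.07 × 0.9657
Depth = 73.46 m

73.5 m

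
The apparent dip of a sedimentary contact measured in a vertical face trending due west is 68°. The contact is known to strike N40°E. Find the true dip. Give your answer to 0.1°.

72.8°

The section is 50° from the strike.
tan δ = tan α / sin β = tan 68° / sin 50° = 2.4751 / 0.7660 = 3.2310
true dip = arctan 3.2310 = 72.80°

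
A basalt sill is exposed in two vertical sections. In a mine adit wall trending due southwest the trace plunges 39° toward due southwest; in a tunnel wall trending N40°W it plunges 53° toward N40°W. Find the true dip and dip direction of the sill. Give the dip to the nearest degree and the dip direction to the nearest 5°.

Each apparent-dip line lies in the plane. As unit vectors (x east, y north, z up), v₁ plunges 39°→due southwest and v₂ plunges 53°→N40°W.
n = v₁ × v₂ = (-0.729, 0.195, 0.466) (taken with n_z > 0).
Dip δ = arctan(|n_h|/n_z) = arctan(0.755/0.466) = 58.3°.
Dip direction = atan2(-0.729, 0.195) = 285° (azimuth of n's horizontal projection).

true dip 58°, dip direction 285°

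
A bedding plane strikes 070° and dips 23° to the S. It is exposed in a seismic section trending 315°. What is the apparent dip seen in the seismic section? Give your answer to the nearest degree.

Angle between strike (070°) and section (315°): β = 65°.
tan α = tan 23° × sin 65° = 0.4245 × 0.9063 = 0.3847
α = arctan(0.3847) = 21.04°

21°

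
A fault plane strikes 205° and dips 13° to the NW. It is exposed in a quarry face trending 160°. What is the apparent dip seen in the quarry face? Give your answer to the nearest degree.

The strike is 205° and the section trends 160°; the acute angle between them is β = 45°.
tan α = tan 13° × sin 45° = 0.2309 × 0.7071 = 0.1632
α = arctan(0.1632) = 9.27°

9°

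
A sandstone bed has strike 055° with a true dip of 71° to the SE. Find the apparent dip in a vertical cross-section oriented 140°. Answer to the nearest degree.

Angle between strike (055°) and section (140°): β = 85°.
tan(apparent dip) = tan 71° · sin 85° = 2.8932
α = arctan(2.8932) = 70.93°

71°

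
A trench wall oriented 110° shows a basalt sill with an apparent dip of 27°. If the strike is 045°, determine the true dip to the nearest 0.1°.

29.3°

The section is 65° from the strike.
tan(true dip) = tan 27° / sin 65° = 0.5622
true dip = arctan 0.5622 = 29.34°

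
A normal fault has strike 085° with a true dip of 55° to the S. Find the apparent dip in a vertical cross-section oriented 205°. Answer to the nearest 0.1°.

51.0°

The strike is 085° and the section trends 205°; the acute angle between them is β = 60°.
tan α = tan 55° × sin 60° = 1.4281 × 0.8660 = 1.2368
apparent dip = arctan 1.2368 = 51.04°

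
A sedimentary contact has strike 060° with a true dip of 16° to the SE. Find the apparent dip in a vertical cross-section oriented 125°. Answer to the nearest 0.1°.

14.6°

The strike is 060° and the section trends 125°; the acute angle between them is β = 65°.
tan(apparent dip) = tan 16° · sin 65° = 0.2599
apparent dip = arctan 0.2599 = 14.57°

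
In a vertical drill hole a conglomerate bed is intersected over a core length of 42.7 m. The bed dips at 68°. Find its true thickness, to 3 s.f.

True thickness t = h · cos(dip) = 42.7 × cos 68°
t = 42.7 × 0.3746 = 15.996 m

16.0 m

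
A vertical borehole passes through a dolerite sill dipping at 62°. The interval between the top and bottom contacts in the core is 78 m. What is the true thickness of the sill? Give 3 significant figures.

36.6 m

True thickness t = h · cos(dip) = 78 × cos 62°
t = 78 × 0.4695 = 36.619 m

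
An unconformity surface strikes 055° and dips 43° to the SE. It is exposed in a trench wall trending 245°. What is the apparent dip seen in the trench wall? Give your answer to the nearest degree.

9°

Angle between strike (055°) and section (245°): β = 10°.
tan(apparent dip) = tan 43° · sin 10° = 0.1619
apparent dip = arctan 0.1619 = 9.20°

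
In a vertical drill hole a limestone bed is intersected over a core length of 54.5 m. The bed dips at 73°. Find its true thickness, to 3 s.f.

True thickness t = h · cos(dip) = 54.5 × cos 73°
t = 54.5 × 0.2924 = 15.934 m

15.9 m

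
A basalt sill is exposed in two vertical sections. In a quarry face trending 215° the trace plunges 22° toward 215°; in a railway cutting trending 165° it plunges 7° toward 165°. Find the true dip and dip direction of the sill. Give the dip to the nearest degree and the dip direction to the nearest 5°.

true dip 24°, dip direction 240°

Each apparent-dip line lies in the plane. As unit vectors (x east, y north, z up), v₁ plunges 22°→215° and v₂ plunges 7°→165°.
Cross product v₁ × v₂ gives the pole to the plane: n ∝ (-0.267, -0.161, 0.705).
True dip = arccos(n_z / |n|) = arccos(0.9147) = 23.8°.
The horizontal component of n points toward azimuth atan2(n_x, n_y) = 239°, the dip direction.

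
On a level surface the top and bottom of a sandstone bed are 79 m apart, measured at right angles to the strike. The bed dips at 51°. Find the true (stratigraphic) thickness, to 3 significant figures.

True thickness t = w · sin(dip) = 79 × sin 51°
t = 79 × 0.7771 = 61.395 m

61.4 m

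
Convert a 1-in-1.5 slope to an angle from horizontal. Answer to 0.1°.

tan θ = 1/1.5 = 0.6667
θ = arctan(0.6667) = 33.69°

33.7°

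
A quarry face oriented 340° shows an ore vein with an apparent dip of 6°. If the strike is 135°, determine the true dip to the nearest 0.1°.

14.0°

The section is 25° from the strike.
tan(true dip) = tan 6° / sin 25° = 0.2487
true dip = arctan 0.2487 = 13.97°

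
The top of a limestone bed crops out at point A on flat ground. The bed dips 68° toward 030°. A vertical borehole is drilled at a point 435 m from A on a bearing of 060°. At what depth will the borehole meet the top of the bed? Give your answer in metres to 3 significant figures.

The hole lies 30° from the dip direction, so the down-dip offset is 435 × cos 30° = 376.72 m.
Depth = down-dip offset × tan(dip) = 376.72 × tan 68° = 376.72 × 2.4751
Depth = 932.42 m

932 m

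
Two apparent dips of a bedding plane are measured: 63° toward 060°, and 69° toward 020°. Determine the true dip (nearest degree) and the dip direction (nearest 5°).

Represent each trace as a vector plunging at its apparent dip toward its trend (east-north-up frame): v₁ = (0.393, 0.227, -0.891), v₂ = (0.123, 0.337, -0.934).
Cross product v₁ × v₂ gives the pole to the plane: n ∝ (0.088, 0.258, 0.105).
True dip = arccos(n_z / |n|) = arccos(0.3583) = 69.0°.
The horizontal component of n points toward azimuth atan2(n_x, n_y) = 19°, the dip direction.

true dip 69°, dip direction 020°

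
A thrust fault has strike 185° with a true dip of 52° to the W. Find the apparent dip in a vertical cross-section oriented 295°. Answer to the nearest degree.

The strike is 185° and the section trends 295°; the acute angle between them is β = 70°.
tan(apparent dip) = tan 52° · sin 70° = 1.2028
apparent dip = arctan 1.2028 = 50.26°

50°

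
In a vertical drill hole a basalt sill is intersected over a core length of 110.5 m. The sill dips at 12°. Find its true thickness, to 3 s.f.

True thickness t = h · cos(dip) = 110.5 × cos 12°
t = 110.5 × 0.9781 = 108.085 m

108 m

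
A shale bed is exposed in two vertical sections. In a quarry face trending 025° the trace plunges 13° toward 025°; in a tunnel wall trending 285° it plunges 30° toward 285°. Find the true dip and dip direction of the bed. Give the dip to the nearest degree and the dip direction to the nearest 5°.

true dip 34°, dip direction 315°

The two traces are lines in the plane: v₁ = (sin 25°·cos 13°, cos 25°·cos 13°, −sin 13°), v₂ = (sin 285°·cos 30°, cos 285°·cos 30°, −sin 30°).
The plane normal is n = v₁ × v₂ ∝ (-0.391, 0.394, 0.831).
True dip = arccos(n_z / |n|) = arccos(0.8315) = 33.7°.
The horizontal component of n points toward azimuth atan2(n_x, n_y) = 315°, the dip direction.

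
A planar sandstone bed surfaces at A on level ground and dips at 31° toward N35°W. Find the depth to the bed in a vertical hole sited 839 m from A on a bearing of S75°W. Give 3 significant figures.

172 m

The hole lies 70° from the dip direction, so the down-dip offset is 839 × cos 70° = 286.95 m.
Depth = down-dip offset × tan(dip) = 286.95 × tan 31° = 286.95 × 0.6009
Depth = 172.42 m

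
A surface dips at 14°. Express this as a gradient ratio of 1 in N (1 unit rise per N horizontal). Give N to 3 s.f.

1 in 4.01

1 : N means tan θ = 1/N, so N = 1/tan 14° = 1/0.2493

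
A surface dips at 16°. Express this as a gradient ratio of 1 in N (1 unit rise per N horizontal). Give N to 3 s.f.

1 : N means tan θ = 1/N, so N = 1/tan 16° = 1/0.2867

1 in 3.49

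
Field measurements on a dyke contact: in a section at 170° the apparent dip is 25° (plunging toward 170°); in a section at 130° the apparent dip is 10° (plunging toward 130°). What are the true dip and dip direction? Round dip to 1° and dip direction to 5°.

true dip 29°, dip direction 200°

Each apparent-dip line lies in the plane. As unit vectors (x east, y north, z up), v₁ plunges 25°→170° and v₂ plunges 10°→130°.
Cross product v₁ × v₂ gives the pole to the plane: n ∝ (-0.113, -0.291, 0.574).
Dip δ = arctan(|n_h|/n_z) = arctan(0.312/0.574) = 28.6°.
The horizontal component of n points toward azimuth atan2(n_x, n_y) = 201°, the dip direction.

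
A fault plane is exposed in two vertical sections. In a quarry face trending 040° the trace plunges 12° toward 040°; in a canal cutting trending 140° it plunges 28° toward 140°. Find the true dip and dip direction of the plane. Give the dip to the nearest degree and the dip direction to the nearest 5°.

Each apparent-dip line lies in the plane. As unit vectors (x east, y north, z up), v₁ plunges 12°→040° and v₂ plunges 28°→140°.
Cross product v₁ × v₂ gives the pole to the plane: n ∝ (0.492, -0.177, 0.851).
Dip δ = arctan(|n_h|/n_z) = arctan(0.523/0.851) = 31.6°.
Dip direction = atan2(0.492, -0.177) = 110° (azimuth of n's horizontal projection).

true dip 32°, dip direction 110°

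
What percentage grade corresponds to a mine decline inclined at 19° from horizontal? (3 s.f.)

grade % = 100 × tan 19° = 100 × 0.3443

34.4%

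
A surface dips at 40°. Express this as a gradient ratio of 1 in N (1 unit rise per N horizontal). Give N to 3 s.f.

1 : N means tan θ = 1/N, so N = 1/tan 40° = 1/0.8391

1 in 1.19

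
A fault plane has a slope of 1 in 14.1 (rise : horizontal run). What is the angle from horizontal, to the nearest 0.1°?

tan θ = 1/14.1 = 0.0709
θ = arctan(0.0709) = 4.06°

4.1°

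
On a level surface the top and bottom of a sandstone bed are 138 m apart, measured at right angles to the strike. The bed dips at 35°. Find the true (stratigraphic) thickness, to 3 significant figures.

79.2 m

True thickness t = w · sin(dip) = 138 × sin 35°
t = 138 × 0.5736 = 79.154 m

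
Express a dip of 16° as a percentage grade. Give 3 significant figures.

28.7%

grade % = 100 × tan 16° = 100 × 0.2867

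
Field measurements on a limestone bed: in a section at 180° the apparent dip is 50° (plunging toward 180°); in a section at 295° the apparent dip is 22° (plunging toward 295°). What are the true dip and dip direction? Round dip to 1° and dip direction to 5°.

Represent each trace as a vector plunging at its apparent dip toward its trend (east-north-up frame): v₁ = (0.000, -0.643, -0.766), v₂ = (-0.840, 0.392, -0.375).
n = v₁ × v₂ = (-0.541, -0.644, 0.540) (taken with n_z > 0).
Dip δ = arctan(|n_h|/n_z) = arctan(0.841/0.540) = 57.3°.
The horizontal component of n points toward azimuth atan2(n_x, n_y) = 220°, the dip direction.

true dip 57°, dip direction 220°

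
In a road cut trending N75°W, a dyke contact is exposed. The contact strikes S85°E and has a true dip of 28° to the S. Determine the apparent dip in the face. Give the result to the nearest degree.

The section lies 10° from the strike.
tan α = tan 28° × sin 10° = 0.5317 × 0.1736 = 0.0923
apparent dip = arctan 0.0923 = 5.28°

5°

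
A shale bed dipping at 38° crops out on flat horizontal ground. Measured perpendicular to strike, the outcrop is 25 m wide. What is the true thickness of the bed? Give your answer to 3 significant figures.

15.4 m

True thickness t = w · sin(dip) = 25 × sin 38°
t = 25 × 0.6157 = 15.392 m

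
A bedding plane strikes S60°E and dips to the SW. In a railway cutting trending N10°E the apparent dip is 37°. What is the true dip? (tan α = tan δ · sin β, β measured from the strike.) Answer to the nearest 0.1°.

38.7°

The section is 70° from the strike.
tan(true dip) = tan 37° / sin 70° = 0.8019
δ = arctan(0.8019) = 38.73°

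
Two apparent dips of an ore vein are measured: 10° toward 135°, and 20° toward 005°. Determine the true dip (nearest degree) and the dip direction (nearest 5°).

Each apparent-dip line lies in the plane. As unit vectors (x east, y north, z up), v₁ plunges 10°→135° and v₂ plunges 20°→005°.
n = v₁ × v₂ = (0.401, 0.224, 0.709) (taken with n_z > 0).
Dip δ = arctan(|n_h|/n_z) = arctan(0.459/0.709) = 32.9°.
Dip direction = atan2(0.401, 0.224) = 61° (azimuth of n's horizontal projection).

true dip 33°, dip direction 060°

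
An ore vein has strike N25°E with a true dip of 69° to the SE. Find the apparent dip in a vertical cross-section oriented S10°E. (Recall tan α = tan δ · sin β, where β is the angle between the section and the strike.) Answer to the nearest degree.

56°

Angle between strike (N25°E) and section (S10°E): β = 35°.
tan α = tan 69° × sin 35° = 2.6051 × 0.5736 = 1.4942
α = arctan(1.4942) = 56.21°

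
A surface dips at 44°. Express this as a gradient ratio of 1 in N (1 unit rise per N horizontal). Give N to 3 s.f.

1 : N means tan θ = 1/N, so N = 1/tan 44° = 1/0.9657

1 in 1.04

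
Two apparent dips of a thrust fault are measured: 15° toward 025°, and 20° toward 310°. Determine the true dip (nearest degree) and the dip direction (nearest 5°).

The two traces are lines in the plane: v₁ = (sin 25°·cos 15°, cos 25°·cos 15°, −sin 15°), v₂ = (sin 310°·cos 20°, cos 310°·cos 20°, −sin 20°).
The plane normal is n = v₁ × v₂ ∝ (-0.143, 0.326, 0.877).
True dip = arccos(n_z / |n|) = arccos(0.9265) = 22.1°.
Dip direction = atan2(-0.143, 0.326) = 336° (azimuth of n's horizontal projection).

true dip 22°, dip direction 335°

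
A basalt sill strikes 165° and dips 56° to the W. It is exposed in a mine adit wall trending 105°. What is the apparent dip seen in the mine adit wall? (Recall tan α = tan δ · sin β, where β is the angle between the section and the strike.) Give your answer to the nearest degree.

52°

Angle between strike (165°) and section (105°): β = 60°.
tan α = tan 56° × sin 60° = 1.4826 × 0.8660 = 1.2839
α = arctan(1.2839) = 52.09°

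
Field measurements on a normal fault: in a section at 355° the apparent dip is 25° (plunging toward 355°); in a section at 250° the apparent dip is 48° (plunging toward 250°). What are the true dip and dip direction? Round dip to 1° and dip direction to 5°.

Each apparent-dip line lies in the plane. As unit vectors (x east, y north, z up), v₁ plunges 25°→355° and v₂ plunges 48°→250°.
n = v₁ × v₂ = (-0.768, 0.207, 0.586) (taken with n_z > 0).
Dip δ = arctan(|n_h|/n_z) = arctan(0.795/0.586) = 53.6°.
The horizontal component of n points toward azimuth atan2(n_x, n_y) = 285°, the dip direction.

true dip 54°, dip direction 285°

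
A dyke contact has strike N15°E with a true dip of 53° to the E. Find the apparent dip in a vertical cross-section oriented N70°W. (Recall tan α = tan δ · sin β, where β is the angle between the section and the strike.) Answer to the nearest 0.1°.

52.9°

Angle between strike (N15°E) and section (N70°W): β = 85°.
tan α = tan 53° × sin 85° = 1.3270 × 0.9962 = 1.3220
apparent dip = arctan 1.3220 = 52.89°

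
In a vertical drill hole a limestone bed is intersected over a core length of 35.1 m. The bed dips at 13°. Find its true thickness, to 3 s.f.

34.2 m

True thickness t = h · cos(dip) = 35.1 × cos 13°
t = 35.1 × 0.9744 = 34.200 m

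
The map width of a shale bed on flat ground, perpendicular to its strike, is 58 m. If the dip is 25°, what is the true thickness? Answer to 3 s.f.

24.5 m

True thickness t = w · sin(dip) = 58 × sin 25°
t = 58 × 0.4226 = 24.512 m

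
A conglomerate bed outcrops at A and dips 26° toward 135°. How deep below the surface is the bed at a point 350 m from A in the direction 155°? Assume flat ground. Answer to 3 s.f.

The hole lies 20° from the dip direction, so the down-dip offset is 350 × cos 20° = 328.89 m.
Depth = down-dip offset × tan(dip) = 328.89 × tan 26° = 328.89 × 0.4877
Depth = 160.41 m

160 m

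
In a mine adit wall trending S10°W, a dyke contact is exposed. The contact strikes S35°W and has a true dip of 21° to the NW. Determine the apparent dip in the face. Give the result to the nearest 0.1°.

9.2°

The section lies 25° from the strike.
tan α = tan 21° × sin 25° = 0.3839 × 0.4226 = 0.1622
apparent dip = arctan 0.1622 = 9.21°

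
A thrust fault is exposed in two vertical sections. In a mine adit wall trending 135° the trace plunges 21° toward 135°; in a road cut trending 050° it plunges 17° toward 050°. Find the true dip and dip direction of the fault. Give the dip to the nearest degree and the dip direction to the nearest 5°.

true dip 25°, dip direction 100°

Each apparent-dip line lies in the plane. As unit vectors (x east, y north, z up), v₁ plunges 21°→135° and v₂ plunges 17°→050°.
n = v₁ × v₂ = (0.413, -0.070, 0.889) (taken with n_z > 0).
tan δ = √(n_x²+n_y²)/n_z = 0.419/0.889, so δ = 25.2°.
Dip direction = atan2(0.413, -0.070) = 100° (azimuth of n's horizontal projection).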